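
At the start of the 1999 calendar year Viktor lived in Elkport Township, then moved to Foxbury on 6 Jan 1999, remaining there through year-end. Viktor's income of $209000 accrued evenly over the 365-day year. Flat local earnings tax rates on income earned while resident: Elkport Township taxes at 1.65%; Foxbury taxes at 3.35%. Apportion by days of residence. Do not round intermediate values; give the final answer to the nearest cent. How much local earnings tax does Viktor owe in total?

$6952.83

Elkport Township, 1 Jan – 5 Jan 1999: 5 days → $209000 × 1.65% × 5/365 = $47.2397
Foxbury, 6 Jan – 31 Dec 1999: 360 days → $209000 × 3.35% × 360/365 = $6905.5890
Total = $6952.8288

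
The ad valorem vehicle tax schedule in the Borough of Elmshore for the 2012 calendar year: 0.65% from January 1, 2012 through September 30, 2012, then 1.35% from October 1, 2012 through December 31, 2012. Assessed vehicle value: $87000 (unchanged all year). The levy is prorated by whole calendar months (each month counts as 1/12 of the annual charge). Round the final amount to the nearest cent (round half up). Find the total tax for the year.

$717.75

January 1 – September 30, 2012: 9 months at 0.65% → $87000 × 0.65% × 9/12 = $424.1250
October 1 – December 31, 2012: 3 months at 1.35% → $87000 × 1.35% × 3/12 = $293.6250
Total = $717.7500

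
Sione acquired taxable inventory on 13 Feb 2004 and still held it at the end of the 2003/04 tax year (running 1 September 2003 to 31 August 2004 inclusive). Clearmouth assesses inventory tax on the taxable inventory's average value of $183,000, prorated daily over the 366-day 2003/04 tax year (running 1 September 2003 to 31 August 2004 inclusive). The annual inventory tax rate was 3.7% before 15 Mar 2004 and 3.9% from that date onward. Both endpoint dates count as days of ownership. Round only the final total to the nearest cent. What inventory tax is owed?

13 Feb – 14 Mar 2004: 31 days at 3.7% → $183,000 × 3.7% × 31/366 = $573.5000
15 Mar – 31 Aug 2004: 170 days at 3.9% → $183,000 × 3.9% × 170/366 = $3,315.0000
Total = $3,888.5000

$3,888.50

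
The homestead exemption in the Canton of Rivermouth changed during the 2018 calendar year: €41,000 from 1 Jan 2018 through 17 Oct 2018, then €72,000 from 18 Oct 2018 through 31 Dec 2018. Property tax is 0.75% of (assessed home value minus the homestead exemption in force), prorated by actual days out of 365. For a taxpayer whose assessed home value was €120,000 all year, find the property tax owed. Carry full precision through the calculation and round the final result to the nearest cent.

€544.73

1 Jan – 17 Oct 2018: 290 days, exemption €41,000 → (€120,000 − €41,000) × 0.75% × 290/365 = €470.7534
18 Oct – 31 Dec 2018: 75 days, exemption €72,000 → (€120,000 − €72,000) × 0.75% × 75/365 = €73.9726
Total = €544.7260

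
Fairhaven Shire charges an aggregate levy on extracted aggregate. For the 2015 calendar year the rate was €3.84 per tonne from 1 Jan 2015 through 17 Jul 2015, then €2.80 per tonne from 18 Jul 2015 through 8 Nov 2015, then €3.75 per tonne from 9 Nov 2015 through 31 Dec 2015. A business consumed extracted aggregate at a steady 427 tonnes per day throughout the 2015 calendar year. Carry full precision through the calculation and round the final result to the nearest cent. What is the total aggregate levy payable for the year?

1 Jan – 17 Jul 2015: 198 days × 427 tonnes/day = 84,546 tonnes at €3.84/tonne → €324656.64
18 Jul – 8 Nov 2015: 114 days × 427 tonnes/day = 48,678 tonnes at €2.80/tonne → €136298.40
9 Nov – 31 Dec 2015: 53 days × 427 tonnes/day = 22,631 tonnes at €3.75/tonne → €84866.25

€545821.29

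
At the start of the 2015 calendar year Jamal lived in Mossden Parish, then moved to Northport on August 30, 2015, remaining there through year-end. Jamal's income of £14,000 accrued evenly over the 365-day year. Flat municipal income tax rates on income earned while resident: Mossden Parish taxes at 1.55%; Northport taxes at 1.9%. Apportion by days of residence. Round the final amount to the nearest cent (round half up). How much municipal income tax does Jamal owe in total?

Mossden Parish, January 1 – August 29, 2015: 241 days → £14,000 × 1.55% × 241/365 = £143.2795
Northport, August 30 – December 31, 2015: 124 days → £14,000 × 1.9% × 124/365 = £90.3671
Total = £233.6466

£233.65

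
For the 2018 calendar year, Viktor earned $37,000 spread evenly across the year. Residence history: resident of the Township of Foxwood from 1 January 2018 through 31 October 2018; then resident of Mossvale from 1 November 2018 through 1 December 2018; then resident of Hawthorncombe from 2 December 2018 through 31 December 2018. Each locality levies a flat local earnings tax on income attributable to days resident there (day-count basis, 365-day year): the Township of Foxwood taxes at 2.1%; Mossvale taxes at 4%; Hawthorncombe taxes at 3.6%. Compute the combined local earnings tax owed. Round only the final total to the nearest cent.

The Township of Foxwood, 1 January – 31 October 2018: 304 days → $37,000 × 2.1% × 304/365 = $647.1452
Mossvale, 1 November – 1 December 2018: 31 days → $37,000 × 4% × 31/365 = $125.6986
Hawthorncombe, 2 December – 31 December 2018: 30 days → $37,000 × 3.6% × 30/365 = $109.4795
Total = $882.3233

$882.32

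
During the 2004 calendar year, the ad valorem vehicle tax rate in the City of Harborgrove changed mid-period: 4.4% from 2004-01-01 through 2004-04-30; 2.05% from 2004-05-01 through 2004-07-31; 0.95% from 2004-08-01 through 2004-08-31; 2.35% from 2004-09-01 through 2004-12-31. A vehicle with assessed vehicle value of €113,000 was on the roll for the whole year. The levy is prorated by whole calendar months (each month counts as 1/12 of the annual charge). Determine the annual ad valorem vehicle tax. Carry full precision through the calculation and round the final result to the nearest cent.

2004-01-01 to 2004-04-30: 4 months at 4.4% → €113,000 × 4.4% × 4/12 = €1,657.3333
2004-05-01 to 2004-07-31: 3 months at 2.05% → €113,000 × 2.05% × 3/12 = €579.1250
2004-08-01 to 2004-08-31: 1 month at 0.95% → €113,000 × 0.95% × 1/12 = €89.4583
2004-09-01 to 2004-12-31: 4 months at 2.35% → €113,000 × 2.35% × 4/12 = €885.1667
Total = €3,211.0833

€3,211.08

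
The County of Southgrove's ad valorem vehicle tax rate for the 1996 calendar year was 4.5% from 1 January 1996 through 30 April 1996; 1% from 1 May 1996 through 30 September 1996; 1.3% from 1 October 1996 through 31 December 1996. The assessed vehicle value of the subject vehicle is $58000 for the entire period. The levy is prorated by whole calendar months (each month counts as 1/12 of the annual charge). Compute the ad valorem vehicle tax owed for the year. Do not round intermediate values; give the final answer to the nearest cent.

1 January – 30 April 1996: 4 months at 4.5% → $58000 × 4.5% × 4/12 = $870.0000
1 May – 30 September 1996: 5 months at 1% → $58000 × 1% × 5/12 = $241.6667
1 October – 31 December 1996: 3 months at 1.3% → $58000 × 1.3% × 3/12 = $188.5000
Total = $1300.1667

$1300.17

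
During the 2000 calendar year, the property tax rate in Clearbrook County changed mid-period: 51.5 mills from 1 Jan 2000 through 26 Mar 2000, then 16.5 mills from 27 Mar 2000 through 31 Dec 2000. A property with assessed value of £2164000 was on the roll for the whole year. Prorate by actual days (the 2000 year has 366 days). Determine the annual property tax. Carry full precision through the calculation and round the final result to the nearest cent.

1 Jan – 26 Mar 2000: 86 days at 51.5 mills → £2164000 × 5.15% × 86/366 = £26186.7650
27 Mar – 31 Dec 2000: 280 days at 16.5 mills → £2164000 × 1.65% × 280/366 = £27316.0656
Total = £53502.8306

£53502.83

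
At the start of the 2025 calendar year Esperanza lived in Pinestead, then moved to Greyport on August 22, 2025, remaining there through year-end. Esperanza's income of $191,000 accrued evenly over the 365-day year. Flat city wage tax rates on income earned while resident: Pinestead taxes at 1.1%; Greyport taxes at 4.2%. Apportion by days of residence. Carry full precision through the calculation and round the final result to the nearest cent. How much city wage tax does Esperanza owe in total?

$4,242.29

Pinestead, January 1 – August 21, 2025: 233 days → $191,000 × 1.1% × 233/365 = $1,341.1863
Greyport, August 22 – December 31, 2025: 132 days → $191,000 × 4.2% × 132/365 = $2,901.1068
Total = $4,242.2932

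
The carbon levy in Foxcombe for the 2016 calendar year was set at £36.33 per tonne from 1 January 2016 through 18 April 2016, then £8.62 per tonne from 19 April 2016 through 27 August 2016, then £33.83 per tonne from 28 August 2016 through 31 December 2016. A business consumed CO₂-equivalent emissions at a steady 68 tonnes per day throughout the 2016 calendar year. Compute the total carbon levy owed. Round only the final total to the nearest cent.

1 January – 18 April 2016: 109 days × 68 tonnes/day = 7,412 tonnes at £36.33/tonne → £269,277.96
19 April – 27 August 2016: 131 days × 68 tonnes/day = 8,908 tonnes at £8.62/tonne → £76,786.96
28 August – 31 December 2016: 126 days × 68 tonnes/day = 8,568 tonnes at £33.83/tonne → £289,855.44

£635,920.36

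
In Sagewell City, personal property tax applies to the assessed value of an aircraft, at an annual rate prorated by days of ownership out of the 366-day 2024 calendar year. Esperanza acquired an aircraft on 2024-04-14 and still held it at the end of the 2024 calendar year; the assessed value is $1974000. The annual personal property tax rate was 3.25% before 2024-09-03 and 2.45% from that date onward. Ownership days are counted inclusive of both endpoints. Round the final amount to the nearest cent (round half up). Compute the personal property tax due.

$40747.46

2024-04-14 to 2024-09-02: 142 days at 3.25% → $1974000 × 3.25% × 142/366 = $24890.7377
2024-09-03 to 2024-12-31: 120 days at 2.45% → $1974000 × 2.45% × 120/366 = $15856.7213
Total = $40747.4590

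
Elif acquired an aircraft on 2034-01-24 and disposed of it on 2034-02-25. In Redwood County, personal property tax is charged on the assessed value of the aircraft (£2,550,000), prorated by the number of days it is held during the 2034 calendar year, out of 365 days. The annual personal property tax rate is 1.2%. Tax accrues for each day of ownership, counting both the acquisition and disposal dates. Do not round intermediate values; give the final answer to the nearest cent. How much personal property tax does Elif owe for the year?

Days held (2034-01-24 to 2034-02-25): 33 out of 365
Tax = £2,550,000 × 1.2% × 33/365 = £2,766.5753

£2,766.58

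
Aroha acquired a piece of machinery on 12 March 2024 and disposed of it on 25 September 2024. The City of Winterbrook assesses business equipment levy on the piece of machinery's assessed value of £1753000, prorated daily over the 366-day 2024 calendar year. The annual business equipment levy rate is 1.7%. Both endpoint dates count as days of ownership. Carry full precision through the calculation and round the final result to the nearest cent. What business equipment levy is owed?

£16121.85

Days held (12 March – 25 September 2024): 198 out of 366
Tax = £1753000 × 1.7% × 198/366 = £16121.8525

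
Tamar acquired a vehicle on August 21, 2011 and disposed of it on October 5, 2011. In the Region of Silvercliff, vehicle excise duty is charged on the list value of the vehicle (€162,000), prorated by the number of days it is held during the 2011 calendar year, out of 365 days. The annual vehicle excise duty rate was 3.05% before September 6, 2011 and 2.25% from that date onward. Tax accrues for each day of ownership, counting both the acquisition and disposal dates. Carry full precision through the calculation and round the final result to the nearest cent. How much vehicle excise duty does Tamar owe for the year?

€516.18

August 21 – September 5, 2011: 16 days at 3.05% → €162,000 × 3.05% × 16/365 = €216.5918
September 6 – October 5, 2011: 30 days at 2.25% → €162,000 × 2.25% × 30/365 = €299.5890
Total = €516.1808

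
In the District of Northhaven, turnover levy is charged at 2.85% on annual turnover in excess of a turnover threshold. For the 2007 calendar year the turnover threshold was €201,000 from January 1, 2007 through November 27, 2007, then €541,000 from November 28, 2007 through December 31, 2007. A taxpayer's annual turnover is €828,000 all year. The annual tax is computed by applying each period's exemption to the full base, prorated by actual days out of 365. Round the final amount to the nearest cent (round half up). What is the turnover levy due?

€16,966.87

January 1 – November 27, 2007: 331 days, exemption €201,000 → (€828,000 − €201,000) × 2.85% × 331/365 = €16,204.9438
November 28 – December 31, 2007: 34 days, exemption €541,000 → (€828,000 − €541,000) × 2.85% × 34/365 = €761.9260
Total = €16,966.8699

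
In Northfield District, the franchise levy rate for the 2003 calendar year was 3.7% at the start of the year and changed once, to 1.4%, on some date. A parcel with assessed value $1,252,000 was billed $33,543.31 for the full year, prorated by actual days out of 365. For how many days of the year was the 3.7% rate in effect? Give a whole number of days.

Let d = days at the first rate; then 365 − d days at the second rate.
$1,252,000 × [3.7%·d + 1.4%·(365−d)] / 365 = $33,543.31
Solving gives d = 203, so the new rate took effect on 23 July 2003.

203 days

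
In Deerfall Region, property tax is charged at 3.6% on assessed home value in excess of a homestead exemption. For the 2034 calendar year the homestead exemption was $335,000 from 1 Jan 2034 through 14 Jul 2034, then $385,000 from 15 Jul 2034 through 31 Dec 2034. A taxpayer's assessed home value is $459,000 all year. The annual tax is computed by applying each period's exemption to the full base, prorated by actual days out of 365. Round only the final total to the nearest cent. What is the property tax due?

$3,625.64

1 Jan – 14 Jul 2034: 195 days, exemption $335,000 → ($459,000 − $335,000) × 3.6% × 195/365 = $2,384.8767
15 Jul – 31 Dec 2034: 170 days, exemption $385,000 → ($459,000 − $385,000) × 3.6% × 170/365 = $1,240.7671
Total = $3,625.6438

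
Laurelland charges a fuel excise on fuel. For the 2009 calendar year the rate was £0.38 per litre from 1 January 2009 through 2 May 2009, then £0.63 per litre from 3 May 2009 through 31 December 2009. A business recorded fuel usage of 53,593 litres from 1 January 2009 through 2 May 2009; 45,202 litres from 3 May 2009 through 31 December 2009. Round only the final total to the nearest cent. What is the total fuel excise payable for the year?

1 January – 2 May 2009: 53,593 litres at £0.38/litre → £20,365.34
3 May – 31 December 2009: 45,202 litres at £0.63/litre → £28,477.26

£48,842.60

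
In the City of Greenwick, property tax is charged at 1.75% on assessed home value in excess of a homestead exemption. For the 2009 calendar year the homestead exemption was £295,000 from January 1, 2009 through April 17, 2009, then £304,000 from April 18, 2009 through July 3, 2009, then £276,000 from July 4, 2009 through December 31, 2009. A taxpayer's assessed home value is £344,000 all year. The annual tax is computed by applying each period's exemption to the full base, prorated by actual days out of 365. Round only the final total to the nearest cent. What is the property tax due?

£989.16

January 1 – April 17, 2009: 107 days, exemption £295,000 → (£344,000 − £295,000) × 1.75% × 107/365 = £251.3767
April 18 – July 3, 2009: 77 days, exemption £304,000 → (£344,000 − £304,000) × 1.75% × 77/365 = £147.6712
July 4 – December 31, 2009: 181 days, exemption £276,000 → (£344,000 − £276,000) × 1.75% × 181/365 = £590.1096
Total = £989.1575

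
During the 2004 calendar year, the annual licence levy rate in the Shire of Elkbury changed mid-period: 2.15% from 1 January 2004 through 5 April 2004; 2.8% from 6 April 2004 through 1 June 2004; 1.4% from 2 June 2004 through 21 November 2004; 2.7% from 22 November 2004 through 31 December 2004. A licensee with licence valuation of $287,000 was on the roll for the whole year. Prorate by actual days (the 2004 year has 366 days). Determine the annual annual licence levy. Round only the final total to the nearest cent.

1 January – 5 April 2004: 96 days at 2.15% → $287,000 × 2.15% × 96/366 = $1,618.4918
6 April – 1 June 2004: 57 days at 2.8% → $287,000 × 2.8% × 57/366 = $1,251.5082
2 June – 21 November 2004: 173 days at 1.4% → $287,000 × 1.4% × 173/366 = $1,899.2186
22 November – 31 December 2004: 40 days at 2.7% → $287,000 × 2.7% × 40/366 = $846.8852
Total = $5,616.1038

$5,616.10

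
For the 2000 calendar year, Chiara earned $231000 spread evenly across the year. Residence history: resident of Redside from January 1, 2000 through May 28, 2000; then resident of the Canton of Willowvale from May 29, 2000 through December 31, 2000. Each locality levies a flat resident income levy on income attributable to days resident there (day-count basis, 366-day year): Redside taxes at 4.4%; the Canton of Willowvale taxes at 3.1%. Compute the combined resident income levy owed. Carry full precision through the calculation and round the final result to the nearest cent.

$8383.53

Redside, January 1 – May 28, 2000: 149 days → $231000 × 4.4% × 149/366 = $4137.8033
The Canton of Willowvale, May 29 – December 31, 2000: 217 days → $231000 × 3.1% × 217/366 = $4245.7295
Total = $8383.5328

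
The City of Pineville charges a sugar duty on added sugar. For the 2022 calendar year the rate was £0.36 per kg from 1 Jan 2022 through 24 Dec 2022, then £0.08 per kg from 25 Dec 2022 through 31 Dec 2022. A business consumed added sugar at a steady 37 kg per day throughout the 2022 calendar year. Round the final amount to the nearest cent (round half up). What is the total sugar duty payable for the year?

£4789.28

1 Jan – 24 Dec 2022: 358 days × 37 kg/day = 13,246 kg at £0.36/kg → £4768.56
25 Dec – 31 Dec 2022: 7 days × 37 kg/day = 259 kg at £0.08/kg → £20.72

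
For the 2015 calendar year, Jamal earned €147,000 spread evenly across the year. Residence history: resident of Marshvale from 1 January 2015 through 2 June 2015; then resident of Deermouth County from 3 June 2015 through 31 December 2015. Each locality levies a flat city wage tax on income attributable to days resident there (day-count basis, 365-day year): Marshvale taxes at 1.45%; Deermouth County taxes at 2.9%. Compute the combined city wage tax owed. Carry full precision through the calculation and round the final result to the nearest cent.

€3,369.52

Marshvale, 1 January – 2 June 2015: 153 days → €147,000 × 1.45% × 153/365 = €893.4781
Deermouth County, 3 June – 31 December 2015: 212 days → €147,000 × 2.9% × 212/365 = €2,476.0438
Total = €3,369.5219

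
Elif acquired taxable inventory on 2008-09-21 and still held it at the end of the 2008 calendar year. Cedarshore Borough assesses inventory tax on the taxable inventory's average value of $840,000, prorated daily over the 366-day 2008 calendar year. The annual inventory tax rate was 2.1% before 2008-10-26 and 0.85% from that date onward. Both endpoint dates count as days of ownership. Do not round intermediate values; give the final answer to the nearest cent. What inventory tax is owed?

$2,993.93

2008-09-21 to 2008-10-25: 35 days at 2.1% → $840,000 × 2.1% × 35/366 = $1,686.8852
2008-10-26 to 2008-12-31: 67 days at 0.85% → $840,000 × 0.85% × 67/366 = $1,307.0492
Total = $2,993.9344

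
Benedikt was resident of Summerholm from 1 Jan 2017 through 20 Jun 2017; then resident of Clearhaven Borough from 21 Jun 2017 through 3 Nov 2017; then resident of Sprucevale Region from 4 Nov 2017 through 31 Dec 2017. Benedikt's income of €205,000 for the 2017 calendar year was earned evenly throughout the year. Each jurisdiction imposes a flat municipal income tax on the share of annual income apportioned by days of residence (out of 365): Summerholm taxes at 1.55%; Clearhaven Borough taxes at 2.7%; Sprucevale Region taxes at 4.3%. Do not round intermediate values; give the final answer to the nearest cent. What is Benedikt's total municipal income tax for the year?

€4,951.73

Summerholm, 1 Jan – 20 Jun 2017: 171 days → €205,000 × 1.55% × 171/365 = €1,488.6370
Clearhaven Borough, 21 Jun – 3 Nov 2017: 136 days → €205,000 × 2.7% × 136/365 = €2,062.3562
Sprucevale Region, 4 Nov – 31 Dec 2017: 58 days → €205,000 × 4.3% × 58/365 = €1,400.7397
Total = €4,951.7329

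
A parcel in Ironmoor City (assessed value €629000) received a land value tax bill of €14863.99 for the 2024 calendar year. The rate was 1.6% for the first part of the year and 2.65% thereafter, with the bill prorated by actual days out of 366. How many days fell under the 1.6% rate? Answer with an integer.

100 days

Let d = days at the first rate; then 366 − d days at the second rate.
€629000 × [1.6%·d + 2.65%·(366−d)] / 366 = €14863.99
Solving gives d = 100, so the new rate took effect on 10 Apr 2024.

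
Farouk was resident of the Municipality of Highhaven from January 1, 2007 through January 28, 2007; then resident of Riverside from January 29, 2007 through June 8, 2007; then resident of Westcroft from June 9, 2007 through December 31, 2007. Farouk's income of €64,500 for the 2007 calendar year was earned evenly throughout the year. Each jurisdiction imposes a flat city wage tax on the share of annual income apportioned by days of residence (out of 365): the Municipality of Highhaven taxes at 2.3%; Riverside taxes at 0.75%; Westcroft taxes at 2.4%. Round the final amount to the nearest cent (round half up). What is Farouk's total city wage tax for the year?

The Municipality of Highhaven, January 1 – January 28, 2007: 28 days → €64,500 × 2.3% × 28/365 = €113.8027
Riverside, January 29 – June 8, 2007: 131 days → €64,500 × 0.75% × 131/365 = €173.6199
Westcroft, June 9 – December 31, 2007: 206 days → €64,500 × 2.4% × 206/365 = €873.6658
Total = €1,161.0884

€1,161.09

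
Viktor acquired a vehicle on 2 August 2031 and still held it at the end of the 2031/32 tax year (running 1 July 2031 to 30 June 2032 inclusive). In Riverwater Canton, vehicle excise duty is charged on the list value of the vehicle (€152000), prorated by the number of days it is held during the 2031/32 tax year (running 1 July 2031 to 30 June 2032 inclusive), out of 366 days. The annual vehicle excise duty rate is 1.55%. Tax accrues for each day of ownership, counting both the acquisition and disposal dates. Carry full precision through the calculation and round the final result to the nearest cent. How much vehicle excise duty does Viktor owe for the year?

€2150.01

Days held (2 August 2031 – 30 June 2032): 334 out of 366
Tax = €152000 × 1.55% × 334/366 = €2150.0109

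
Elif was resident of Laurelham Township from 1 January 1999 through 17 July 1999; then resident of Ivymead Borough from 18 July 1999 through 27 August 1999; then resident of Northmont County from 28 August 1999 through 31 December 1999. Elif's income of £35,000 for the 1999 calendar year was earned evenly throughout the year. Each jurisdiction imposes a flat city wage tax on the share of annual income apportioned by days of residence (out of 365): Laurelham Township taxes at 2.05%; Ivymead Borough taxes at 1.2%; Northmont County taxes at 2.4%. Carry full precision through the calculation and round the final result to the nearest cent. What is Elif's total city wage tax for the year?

£726.37

Laurelham Township, 1 January – 17 July 1999: 198 days → £35,000 × 2.05% × 198/365 = £389.2192
Ivymead Borough, 18 July – 27 August 1999: 41 days → £35,000 × 1.2% × 41/365 = £47.1781
Northmont County, 28 August – 31 December 1999: 126 days → £35,000 × 2.4% × 126/365 = £289.9726
Total = £726.3699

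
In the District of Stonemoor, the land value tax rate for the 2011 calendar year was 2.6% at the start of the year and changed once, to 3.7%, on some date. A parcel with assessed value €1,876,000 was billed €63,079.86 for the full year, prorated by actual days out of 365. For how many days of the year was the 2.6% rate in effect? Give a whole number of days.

112 days

Let d = days at the first rate; then 365 − d days at the second rate.
€1,876,000 × [2.6%·d + 3.7%·(365−d)] / 365 = €63,079.86
Solving gives d = 112, so the new rate took effect on April 23, 2011.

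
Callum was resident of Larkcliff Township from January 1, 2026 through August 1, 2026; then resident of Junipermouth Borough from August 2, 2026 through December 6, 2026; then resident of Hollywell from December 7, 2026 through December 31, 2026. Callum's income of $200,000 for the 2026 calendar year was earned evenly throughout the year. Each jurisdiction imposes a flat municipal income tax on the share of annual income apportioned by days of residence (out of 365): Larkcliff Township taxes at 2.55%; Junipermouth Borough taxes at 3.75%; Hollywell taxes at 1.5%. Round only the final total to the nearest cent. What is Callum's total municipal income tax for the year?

$5,791.23

Larkcliff Township, January 1 – August 1, 2026: 213 days → $200,000 × 2.55% × 213/365 = $2,976.1644
Junipermouth Borough, August 2 – December 6, 2026: 127 days → $200,000 × 3.75% × 127/365 = $2,609.5890
Hollywell, December 7 – December 31, 2026: 25 days → $200,000 × 1.5% × 25/365 = $205.4795
Total = $5,791.2329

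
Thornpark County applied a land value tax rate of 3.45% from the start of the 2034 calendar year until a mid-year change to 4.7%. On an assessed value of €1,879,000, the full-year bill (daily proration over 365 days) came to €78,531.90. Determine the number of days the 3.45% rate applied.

152 days

Let d = days at the first rate; then 365 − d days at the second rate.
€1,879,000 × [3.45%·d + 4.7%·(365−d)] / 365 = €78,531.90
Solving gives d = 152, so the new rate took effect on 2 Jun 2034.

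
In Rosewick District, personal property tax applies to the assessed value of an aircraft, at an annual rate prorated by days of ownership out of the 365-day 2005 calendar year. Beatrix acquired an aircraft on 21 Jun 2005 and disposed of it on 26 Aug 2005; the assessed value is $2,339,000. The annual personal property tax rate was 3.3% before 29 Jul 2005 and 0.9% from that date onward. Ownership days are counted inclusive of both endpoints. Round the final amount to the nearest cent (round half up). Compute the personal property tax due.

$9,708.45

21 Jun – 28 Jul 2005: 38 days at 3.3% → $2,339,000 × 3.3% × 38/365 = $8,035.9068
29 Jul – 26 Aug 2005: 29 days at 0.9% → $2,339,000 × 0.9% × 29/365 = $1,672.5452
Total = $9,708.4521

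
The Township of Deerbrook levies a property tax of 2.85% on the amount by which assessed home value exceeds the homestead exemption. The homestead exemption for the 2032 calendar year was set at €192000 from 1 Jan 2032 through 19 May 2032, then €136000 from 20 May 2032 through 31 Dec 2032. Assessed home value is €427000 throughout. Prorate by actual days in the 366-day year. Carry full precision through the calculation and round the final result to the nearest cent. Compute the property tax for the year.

1 Jan – 19 May 2032: 140 days, exemption €192000 → (€427000 − €192000) × 2.85% × 140/366 = €2561.8852
20 May – 31 Dec 2032: 226 days, exemption €136000 → (€427000 − €136000) × 2.85% × 226/366 = €5121.1230
Total = €7683.0082

€7683.01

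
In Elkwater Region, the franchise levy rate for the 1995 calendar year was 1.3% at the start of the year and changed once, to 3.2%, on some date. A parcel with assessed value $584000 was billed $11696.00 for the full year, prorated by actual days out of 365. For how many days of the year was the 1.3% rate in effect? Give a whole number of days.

230 days

Let d = days at the first rate; then 365 − d days at the second rate.
$584000 × [1.3%·d + 3.2%·(365−d)] / 365 = $11696.00
Solving gives d = 230, so the new rate took effect on 19 Aug 1995.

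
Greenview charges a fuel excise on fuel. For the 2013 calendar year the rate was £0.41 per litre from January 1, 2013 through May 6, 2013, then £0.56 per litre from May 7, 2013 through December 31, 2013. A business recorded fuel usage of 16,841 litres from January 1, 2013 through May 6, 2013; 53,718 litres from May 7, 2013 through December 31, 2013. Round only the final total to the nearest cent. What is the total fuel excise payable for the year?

£36,986.89

January 1 – May 6, 2013: 16,841 litres at £0.41/litre → £6,904.81
May 7 – December 31, 2013: 53,718 litres at £0.56/litre → £30,082.08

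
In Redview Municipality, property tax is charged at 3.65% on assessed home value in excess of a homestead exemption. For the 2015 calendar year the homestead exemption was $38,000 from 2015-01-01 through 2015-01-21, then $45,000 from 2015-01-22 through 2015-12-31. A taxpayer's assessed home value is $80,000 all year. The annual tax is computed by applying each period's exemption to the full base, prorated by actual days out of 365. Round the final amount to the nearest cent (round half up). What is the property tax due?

$1,292.20

2015-01-01 to 2015-01-21: 21 days, exemption $38,000 → ($80,000 − $38,000) × 3.65% × 21/365 = $88.2000
2015-01-22 to 2015-12-31: 344 days, exemption $45,000 → ($80,000 − $45,000) × 3.65% × 344/365 = $1,204.0000
Total = $1,292.2000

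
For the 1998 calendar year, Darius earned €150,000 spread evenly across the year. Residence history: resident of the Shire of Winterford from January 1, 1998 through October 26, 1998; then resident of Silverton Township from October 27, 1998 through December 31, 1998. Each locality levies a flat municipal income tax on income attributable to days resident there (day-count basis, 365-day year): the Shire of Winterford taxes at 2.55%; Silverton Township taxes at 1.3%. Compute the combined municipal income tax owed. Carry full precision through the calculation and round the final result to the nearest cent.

The Shire of Winterford, January 1 – October 26, 1998: 299 days → €150,000 × 2.55% × 299/365 = €3,133.3562
Silverton Township, October 27 – December 31, 1998: 66 days → €150,000 × 1.3% × 66/365 = €352.6027
Total = €3,485.9589

€3,485.96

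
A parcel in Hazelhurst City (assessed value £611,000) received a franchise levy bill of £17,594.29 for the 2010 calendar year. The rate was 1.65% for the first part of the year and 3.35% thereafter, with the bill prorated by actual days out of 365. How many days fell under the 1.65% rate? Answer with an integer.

Let d = days at the first rate; then 365 − d days at the second rate.
£611,000 × [1.65%·d + 3.35%·(365−d)] / 365 = £17,594.29
Solving gives d = 101, so the new rate took effect on April 12, 2010.

101 days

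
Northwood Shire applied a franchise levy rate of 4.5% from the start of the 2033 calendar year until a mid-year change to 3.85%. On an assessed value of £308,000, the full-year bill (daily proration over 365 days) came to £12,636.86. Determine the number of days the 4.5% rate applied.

142 days

Let d = days at the first rate; then 365 − d days at the second rate.
£308,000 × [4.5%·d + 3.85%·(365−d)] / 365 = £12,636.86
Solving gives d = 142, so the new rate took effect on May 23, 2033.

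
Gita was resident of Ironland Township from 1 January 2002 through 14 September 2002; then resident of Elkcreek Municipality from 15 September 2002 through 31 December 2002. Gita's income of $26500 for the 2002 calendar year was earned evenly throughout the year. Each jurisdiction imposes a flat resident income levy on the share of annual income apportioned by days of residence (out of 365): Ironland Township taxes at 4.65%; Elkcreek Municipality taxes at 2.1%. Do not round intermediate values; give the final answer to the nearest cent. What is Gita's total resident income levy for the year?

$1032.30

Ironland Township, 1 January – 14 September 2002: 257 days → $26500 × 4.65% × 257/365 = $867.6390
Elkcreek Municipality, 15 September – 31 December 2002: 108 days → $26500 × 2.1% × 108/365 = $164.6630
Total = $1032.3021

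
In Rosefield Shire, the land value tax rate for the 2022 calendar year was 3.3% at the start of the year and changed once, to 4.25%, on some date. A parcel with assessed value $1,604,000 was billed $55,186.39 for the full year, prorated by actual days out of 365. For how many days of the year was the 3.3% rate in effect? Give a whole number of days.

Let d = days at the first rate; then 365 − d days at the second rate.
$1,604,000 × [3.3%·d + 4.25%·(365−d)] / 365 = $55,186.39
Solving gives d = 311, so the new rate took effect on 8 November 2022.

311 days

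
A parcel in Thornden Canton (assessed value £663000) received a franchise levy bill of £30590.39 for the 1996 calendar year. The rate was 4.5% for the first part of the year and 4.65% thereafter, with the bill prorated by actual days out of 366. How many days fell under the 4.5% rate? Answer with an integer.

88 days

Let d = days at the first rate; then 366 − d days at the second rate.
£663000 × [4.5%·d + 4.65%·(366−d)] / 366 = £30590.39
Solving gives d = 88, so the new rate took effect on 29 March 1996.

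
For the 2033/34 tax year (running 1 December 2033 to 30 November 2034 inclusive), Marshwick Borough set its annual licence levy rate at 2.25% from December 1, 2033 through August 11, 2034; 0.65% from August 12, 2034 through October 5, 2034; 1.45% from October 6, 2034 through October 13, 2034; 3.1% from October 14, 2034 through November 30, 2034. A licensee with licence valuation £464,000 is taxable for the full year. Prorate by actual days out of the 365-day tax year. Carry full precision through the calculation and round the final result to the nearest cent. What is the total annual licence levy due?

£9,758.62

December 1, 2033 – August 11, 2034: 254 days at 2.25% → £464,000 × 2.25% × 254/365 = £7,265.0959
August 12 – October 5, 2034: 55 days at 0.65% → £464,000 × 0.65% × 55/365 = £454.4658
October 6 – October 13, 2034: 8 days at 1.45% → £464,000 × 1.45% × 8/365 = £147.4630
October 14 – November 30, 2034: 48 days at 3.1% → £464,000 × 3.1% × 48/365 = £1,891.5945
Total = £9,758.6192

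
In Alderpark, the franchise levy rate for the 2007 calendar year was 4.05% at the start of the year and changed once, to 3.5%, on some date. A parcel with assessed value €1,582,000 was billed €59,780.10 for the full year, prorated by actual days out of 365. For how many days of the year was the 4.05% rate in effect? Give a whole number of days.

Let d = days at the first rate; then 365 − d days at the second rate.
€1,582,000 × [4.05%·d + 3.5%·(365−d)] / 365 = €59,780.10
Solving gives d = 185, so the new rate took effect on 5 Jul 2007.

185 days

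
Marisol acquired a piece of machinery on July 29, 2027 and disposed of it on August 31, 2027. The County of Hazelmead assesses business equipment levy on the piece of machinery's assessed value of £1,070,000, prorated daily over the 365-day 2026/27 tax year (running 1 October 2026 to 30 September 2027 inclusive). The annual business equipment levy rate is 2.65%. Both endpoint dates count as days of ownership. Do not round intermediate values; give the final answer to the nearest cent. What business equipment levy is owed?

Days held (July 29 – August 31, 2027): 34 out of 365
Tax = £1,070,000 × 2.65% × 34/365 = £2,641.2877

£2,641.29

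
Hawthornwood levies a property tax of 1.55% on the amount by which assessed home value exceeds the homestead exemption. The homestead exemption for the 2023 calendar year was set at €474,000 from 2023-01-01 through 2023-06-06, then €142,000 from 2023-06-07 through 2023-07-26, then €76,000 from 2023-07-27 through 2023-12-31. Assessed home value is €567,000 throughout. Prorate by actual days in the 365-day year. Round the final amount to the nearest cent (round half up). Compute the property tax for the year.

2023-01-01 to 2023-06-06: 157 days, exemption €474,000 → (€567,000 − €474,000) × 1.55% × 157/365 = €620.0425
2023-06-07 to 2023-07-26: 50 days, exemption €142,000 → (€567,000 − €142,000) × 1.55% × 50/365 = €902.3973
2023-07-27 to 2023-12-31: 158 days, exemption €76,000 → (€567,000 − €76,000) × 1.55% × 158/365 = €3,294.4082
Total = €4,816.8479

€4,816.85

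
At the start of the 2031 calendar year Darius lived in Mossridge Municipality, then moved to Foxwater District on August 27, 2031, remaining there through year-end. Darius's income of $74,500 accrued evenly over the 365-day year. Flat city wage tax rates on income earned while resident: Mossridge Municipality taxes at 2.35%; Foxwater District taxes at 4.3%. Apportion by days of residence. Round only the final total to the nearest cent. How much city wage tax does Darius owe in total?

$2,256.23

Mossridge Municipality, January 1 – August 26, 2031: 238 days → $74,500 × 2.35% × 238/365 = $1,141.5849
Foxwater District, August 27 – December 31, 2031: 127 days → $74,500 × 4.3% × 127/365 = $1,114.6425
Total = $2,256.2274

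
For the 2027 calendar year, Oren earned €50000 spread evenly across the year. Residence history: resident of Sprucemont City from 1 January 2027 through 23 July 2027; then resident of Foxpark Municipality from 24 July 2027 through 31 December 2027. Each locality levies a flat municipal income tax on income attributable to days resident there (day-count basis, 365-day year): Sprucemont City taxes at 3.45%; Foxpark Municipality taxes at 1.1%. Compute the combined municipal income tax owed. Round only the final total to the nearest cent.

Sprucemont City, 1 January – 23 July 2027: 204 days → €50000 × 3.45% × 204/365 = €964.1096
Foxpark Municipality, 24 July – 31 December 2027: 161 days → €50000 × 1.1% × 161/365 = €242.6027
Total = €1206.7123

€1206.71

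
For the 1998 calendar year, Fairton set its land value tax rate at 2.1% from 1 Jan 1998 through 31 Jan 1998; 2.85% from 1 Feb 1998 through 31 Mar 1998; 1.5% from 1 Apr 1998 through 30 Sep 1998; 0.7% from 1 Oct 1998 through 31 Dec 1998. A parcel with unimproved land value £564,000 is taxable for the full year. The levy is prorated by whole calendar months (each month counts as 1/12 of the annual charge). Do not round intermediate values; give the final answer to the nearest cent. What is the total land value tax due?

£8,883.00

1 Jan – 31 Jan 1998: 1 month at 2.1% → £564,000 × 2.1% × 1/12 = £987.0000
1 Feb – 31 Mar 1998: 2 months at 2.85% → £564,000 × 2.85% × 2/12 = £2,679.0000
1 Apr – 30 Sep 1998: 6 months at 1.5% → £564,000 × 1.5% × 6/12 = £4,230.0000
1 Oct – 31 Dec 1998: 3 months at 0.7% → £564,000 × 0.7% × 3/12 = £987.0000
Total = £8,883.0000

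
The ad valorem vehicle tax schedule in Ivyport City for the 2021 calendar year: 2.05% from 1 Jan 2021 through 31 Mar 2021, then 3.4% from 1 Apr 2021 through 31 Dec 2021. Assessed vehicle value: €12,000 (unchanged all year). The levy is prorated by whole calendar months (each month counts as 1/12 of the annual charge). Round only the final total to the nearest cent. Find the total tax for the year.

1 Jan – 31 Mar 2021: 3 months at 2.05% → €12,000 × 2.05% × 3/12 = €61.5000
1 Apr – 31 Dec 2021: 9 months at 3.4% → €12,000 × 3.4% × 9/12 = €306.0000
Total = €367.5000

€367.50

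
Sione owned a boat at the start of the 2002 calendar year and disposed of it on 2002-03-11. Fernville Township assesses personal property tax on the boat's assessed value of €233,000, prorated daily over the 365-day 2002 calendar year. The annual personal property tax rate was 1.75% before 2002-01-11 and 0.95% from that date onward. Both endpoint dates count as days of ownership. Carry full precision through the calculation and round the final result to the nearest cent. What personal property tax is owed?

2002-01-01 to 2002-01-10: 10 days at 1.75% → €233,000 × 1.75% × 10/365 = €111.7123
2002-01-11 to 2002-03-11: 60 days at 0.95% → €233,000 × 0.95% × 60/365 = €363.8630
Total = €475.5753

€475.58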